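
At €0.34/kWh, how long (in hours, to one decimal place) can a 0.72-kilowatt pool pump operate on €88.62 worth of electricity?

362.0 h

Energy available = €88.62 ÷ €0.34/kWh = 260.6471 kWh
Hours = 260.6471 kWh ÷ 0.72 kW = 362.0 h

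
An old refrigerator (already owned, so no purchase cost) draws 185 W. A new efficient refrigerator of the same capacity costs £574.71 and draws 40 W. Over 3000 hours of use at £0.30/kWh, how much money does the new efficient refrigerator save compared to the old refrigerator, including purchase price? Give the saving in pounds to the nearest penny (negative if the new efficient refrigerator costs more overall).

-£444.21

old refrigerator: £0.00 + (185/1000) kW × 3000 h × £0.30 = £0.00 + £166.5 = £166.5
new efficient refrigerator: £574.71 + (40/1000) kW × 3000 h × £0.30 = £574.71 + £36 = £610.71
Saving = £166.5 − £610.71 = −£444.21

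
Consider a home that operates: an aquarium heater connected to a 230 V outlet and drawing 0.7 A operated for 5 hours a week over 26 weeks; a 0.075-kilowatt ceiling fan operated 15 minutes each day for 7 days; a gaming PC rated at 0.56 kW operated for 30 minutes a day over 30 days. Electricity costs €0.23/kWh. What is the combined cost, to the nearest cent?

aquarium heater: Power = 0.7 A × 230 V = 161 W = 0.161 kW
aquarium heater: Runtime = 5 h/week × 26 weeks = 130 h
aquarium heater: 0.161 kW × 130 h = 20.93 kWh
ceiling fan: Runtime = 15 min × 7 = 105 min = 1.75 h
ceiling fan: 0.075 kW × 1.75 h = 0.13125 kWh
gaming PC: Runtime = 30 min × 30 = 900 min = 15 h
gaming PC: 0.56 kW × 15 h = 8.4 kWh
Total energy = 29.46125 kWh
Cost = 29.46125 × €0.23 = €6.78

€6.78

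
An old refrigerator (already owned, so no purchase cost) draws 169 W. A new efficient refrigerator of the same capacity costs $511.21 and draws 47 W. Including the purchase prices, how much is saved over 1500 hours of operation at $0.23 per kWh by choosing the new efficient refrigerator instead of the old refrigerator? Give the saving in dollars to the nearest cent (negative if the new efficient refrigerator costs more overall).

old refrigerator: $0.00 + (169/1000) kW × 1500 h × $0.23 = $0.00 + $58.305 = $58.305
new efficient refrigerator: $511.21 + (47/1000) kW × 1500 h × $0.23 = $511.21 + $16.215 = $527.425
Saving = $58.305 − $527.425 = −$469.12

-$469.12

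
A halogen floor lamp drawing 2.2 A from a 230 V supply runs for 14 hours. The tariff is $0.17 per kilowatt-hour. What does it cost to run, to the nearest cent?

Power = 2.2 A × 230 V = 506 W = 0.506 kW
Energy = 0.506 kW × 14 h = 7.084 kWh
Cost = 7.084 kWh × $0.17/kWh = $1.20

$1.20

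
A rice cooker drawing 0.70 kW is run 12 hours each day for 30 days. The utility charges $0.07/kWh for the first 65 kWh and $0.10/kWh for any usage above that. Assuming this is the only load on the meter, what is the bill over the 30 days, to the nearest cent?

$23.25

Runtime = 12 h/day × 30 days = 360 h
Energy = 0.7 kW × 360 h = 252 kWh
Tier 1 (0–65 kWh): 65 × $0.07 = $4.55
Above 65 kWh: 187 × $0.10 = $18.7
Bill = $23.25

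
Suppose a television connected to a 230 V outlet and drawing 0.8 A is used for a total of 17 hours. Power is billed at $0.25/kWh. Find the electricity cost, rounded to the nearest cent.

$0.78

Power = 0.8 A × 230 V = 184 W = 0.184 kW
Energy = 0.184 kW × 17 h = 3.128 kWh
Cost = 3.128 kWh × $0.25/kWh = $0.78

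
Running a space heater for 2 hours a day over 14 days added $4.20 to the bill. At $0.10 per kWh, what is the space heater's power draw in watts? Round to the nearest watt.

Energy = $4.20 ÷ $0.10/kWh = 42 kWh
Runtime = 2 h/day × 14 days = 28 h
Power = 42 kWh ÷ 28 h = 1.5 kW = 1500 W

1500 W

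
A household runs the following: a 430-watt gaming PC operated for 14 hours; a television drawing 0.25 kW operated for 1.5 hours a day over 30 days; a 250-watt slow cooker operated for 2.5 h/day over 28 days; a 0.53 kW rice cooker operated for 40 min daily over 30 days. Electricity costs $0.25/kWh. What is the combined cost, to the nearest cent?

gaming PC: 0.43 kW × 14 h = 6.02 kWh
television: Runtime = 1.5 h/day × 30 days = 45 h
television: 0.25 kW × 45 h = 11.25 kWh
slow cooker: Runtime = 2.5 h/day × 28 days = 70 h
slow cooker: 0.25 kW × 70 h = 17.5 kWh
rice cooker: Runtime = 40 min × 30 = 1200 min = 20 h
rice cooker: 0.53 kW × 20 h = 10.6 kWh
Total energy = 45.37 kWh
Cost = 45.37 × $0.25 = $11.34

$11.34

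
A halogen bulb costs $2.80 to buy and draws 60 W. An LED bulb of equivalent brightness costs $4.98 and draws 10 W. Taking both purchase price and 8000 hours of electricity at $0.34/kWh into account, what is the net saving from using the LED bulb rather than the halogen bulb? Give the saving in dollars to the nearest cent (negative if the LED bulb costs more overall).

$133.82

halogen bulb: $2.80 + (60/1000) kW × 8000 h × $0.34 = $2.80 + $163.2 = $166
LED bulb: $4.98 + (10/1000) kW × 8000 h × $0.34 = $4.98 + $27.2 = $32.18
Saving = $166 − $32.18 = $133.82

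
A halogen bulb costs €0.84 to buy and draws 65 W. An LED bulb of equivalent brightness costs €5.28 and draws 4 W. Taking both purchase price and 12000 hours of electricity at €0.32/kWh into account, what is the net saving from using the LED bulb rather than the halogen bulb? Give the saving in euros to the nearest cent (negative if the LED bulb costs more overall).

€229.80

halogen bulb: €0.84 + (65/1000) kW × 12000 h × €0.32 = €0.84 + €249.6 = €250.44
LED bulb: €5.28 + (4/1000) kW × 12000 h × €0.32 = €5.28 + €15.36 = €20.64
Saving = €250.44 − €20.64 = €229.8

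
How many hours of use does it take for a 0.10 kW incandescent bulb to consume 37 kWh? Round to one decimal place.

Hours = 37 kWh ÷ 0.1 kW = 370.0 h

370.0 h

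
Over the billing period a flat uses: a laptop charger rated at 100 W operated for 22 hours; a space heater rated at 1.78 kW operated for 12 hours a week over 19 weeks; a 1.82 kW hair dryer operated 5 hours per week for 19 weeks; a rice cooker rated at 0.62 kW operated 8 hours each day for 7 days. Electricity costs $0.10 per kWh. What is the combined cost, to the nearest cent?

$61.57

laptop charger: 0.1 kW × 22 h = 2.2 kWh
space heater: Runtime = 12 h/week × 19 weeks = 228 h
space heater: 1.78 kW × 228 h = 405.84 kWh
hair dryer: Runtime = 5 h/week × 19 weeks = 95 h
hair dryer: 1.82 kW × 95 h = 172.9 kWh
rice cooker: Runtime = 8 h/day × 7 days = 56 h
rice cooker: 0.62 kW × 56 h = 34.72 kWh
Total energy = 615.66 kWh
Cost = 615.66 × $0.10 = $61.57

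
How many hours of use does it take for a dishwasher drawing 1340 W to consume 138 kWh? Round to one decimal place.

103.0 h

Hours = 138 kWh ÷ 1.34 kW = 103.0 h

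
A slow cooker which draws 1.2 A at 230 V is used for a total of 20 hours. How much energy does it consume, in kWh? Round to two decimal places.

5.52 kWh

Power = 1.2 A × 230 V = 276 W = 0.276 kW
Energy = 0.276 kW × 20 h = 5.52 kWh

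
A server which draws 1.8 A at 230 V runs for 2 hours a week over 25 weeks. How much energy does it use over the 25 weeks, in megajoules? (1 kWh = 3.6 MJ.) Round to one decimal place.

74.5 MJ

Power = 1.8 A × 230 V = 414 W = 0.414 kW
Runtime = 2 h/week × 25 weeks = 50 h
Energy = 0.414 kW × 50 h = 20.7 kWh
= 20.7 × 3.6 MJ = 74.5 MJ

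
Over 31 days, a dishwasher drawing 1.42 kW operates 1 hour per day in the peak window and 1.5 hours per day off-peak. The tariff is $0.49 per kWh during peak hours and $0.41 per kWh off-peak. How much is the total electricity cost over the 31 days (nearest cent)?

$48.64

Peak energy = 1.42 kW × 1 h × 31 = 44.02 kWh
Off-peak energy = 1.42 kW × 1.5 h × 31 = 66.03 kWh
Cost = 44.02 × $0.49 + 66.03 × $0.41 = $21.5698 + $27.0723 = $48.64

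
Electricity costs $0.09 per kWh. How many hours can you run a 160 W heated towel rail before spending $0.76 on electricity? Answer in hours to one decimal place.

Energy available = $0.76 ÷ $0.09/kWh = 8.4444 kWh
Hours = 8.4444 kWh ÷ 0.16 kW = 52.8 h

52.8 h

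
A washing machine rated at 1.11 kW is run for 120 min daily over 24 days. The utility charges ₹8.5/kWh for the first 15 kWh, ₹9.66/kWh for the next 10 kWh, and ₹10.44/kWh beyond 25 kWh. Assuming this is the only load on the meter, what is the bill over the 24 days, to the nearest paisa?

₹519.34

Runtime = 120 min × 24 = 2880 min = 48 h
Energy = 1.11 kW × 48 h = 53.28 kWh
Tier 1 (0–15 kWh): 15 × ₹8.5 = ₹127.5
Tier 2 (15–25 kWh): 10 × ₹9.66 = ₹96.6
Above 25 kWh: 28.28 × ₹10.44 = ₹295.2432
Bill = ₹519.34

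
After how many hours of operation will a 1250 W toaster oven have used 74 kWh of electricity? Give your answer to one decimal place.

Hours = 74 kWh ÷ 1.25 kW = 59.2 h

59.2 h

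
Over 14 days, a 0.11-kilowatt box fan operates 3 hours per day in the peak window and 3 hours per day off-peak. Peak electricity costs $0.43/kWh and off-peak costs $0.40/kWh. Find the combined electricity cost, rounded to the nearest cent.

Peak energy = 0.11 kW × 3 h × 14 = 4.62 kWh
Off-peak energy = 0.11 kW × 3 h × 14 = 4.62 kWh
Cost = 4.62 × $0.43 + 4.62 × $0.40 = $1.9866 + $1.848 = $3.83

$3.83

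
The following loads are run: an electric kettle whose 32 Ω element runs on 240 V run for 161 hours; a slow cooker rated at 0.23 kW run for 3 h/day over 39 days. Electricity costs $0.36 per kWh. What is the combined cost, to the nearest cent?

$114.02

electric kettle: Power = V²/R = 240²/32 = 1800 W = 1.8 kW
electric kettle: 1.8 kW × 161 h = 289.8 kWh
slow cooker: Runtime = 3 h/day × 39 days = 117 h
slow cooker: 0.23 kW × 117 h = 26.91 kWh
Total energy = 316.71 kWh
Cost = 316.71 × $0.36 = $114.02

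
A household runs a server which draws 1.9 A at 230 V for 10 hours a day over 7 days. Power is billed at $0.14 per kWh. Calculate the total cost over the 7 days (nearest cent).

$4.28

Power = 1.9 A × 230 V = 437 W = 0.437 kW
Runtime = 10 h/day × 7 days = 70 h
Energy = 0.437 kW × 70 h = 30.59 kWh
Cost = 30.59 kWh × $0.14/kWh = $4.28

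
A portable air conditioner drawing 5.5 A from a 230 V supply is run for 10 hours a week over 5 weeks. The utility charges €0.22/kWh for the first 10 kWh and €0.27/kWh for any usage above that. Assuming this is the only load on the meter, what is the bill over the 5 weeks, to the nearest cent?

Power = 5.5 A × 230 V = 1265 W = 1.265 kW
Runtime = 10 h/week × 5 weeks = 50 h
Energy = 1.265 kW × 50 h = 63.25 kWh
Tier 1 (0–10 kWh): 10 × €0.22 = €2.2
Above 10 kWh: 53.25 × €0.27 = €14.3775
Bill = €16.58

€16.58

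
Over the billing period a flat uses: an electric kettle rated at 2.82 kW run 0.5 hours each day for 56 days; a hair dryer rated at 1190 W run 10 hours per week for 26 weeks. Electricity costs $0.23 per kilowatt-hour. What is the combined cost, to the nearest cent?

$89.32

electric kettle: Runtime = 0.5 h/day × 56 days = 28 h
electric kettle: 2.82 kW × 28 h = 78.96 kWh
hair dryer: Runtime = 10 h/week × 26 weeks = 260 h
hair dryer: 1.19 kW × 260 h = 309.4 kWh
Total energy = 388.36 kWh
Cost = 388.36 × $0.23 = $89.32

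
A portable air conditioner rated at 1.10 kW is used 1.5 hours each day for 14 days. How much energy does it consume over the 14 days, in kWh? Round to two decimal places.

23.10 kWh

Runtime = 1.5 h/day × 14 days = 21 h
Energy = 1.1 kW × 21 h = 23.1 kWh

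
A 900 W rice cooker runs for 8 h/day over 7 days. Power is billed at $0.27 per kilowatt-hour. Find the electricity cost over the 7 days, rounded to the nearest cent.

Runtime = 8 h/day × 7 days = 56 h
Energy = 0.9 kW × 56 h = 50.4 kWh
Cost = 50.4 kWh × $0.27/kWh = $13.61

$13.61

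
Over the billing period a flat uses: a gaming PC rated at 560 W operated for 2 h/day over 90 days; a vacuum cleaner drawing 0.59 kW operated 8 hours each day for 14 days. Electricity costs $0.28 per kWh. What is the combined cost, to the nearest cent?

$46.73

gaming PC: Runtime = 2 h/day × 90 days = 180 h
gaming PC: 0.56 kW × 180 h = 100.8 kWh
vacuum cleaner: Runtime = 8 h/day × 14 days = 112 h
vacuum cleaner: 0.59 kW × 112 h = 66.08 kWh
Total energy = 166.88 kWh
Cost = 166.88 × $0.28 = $46.73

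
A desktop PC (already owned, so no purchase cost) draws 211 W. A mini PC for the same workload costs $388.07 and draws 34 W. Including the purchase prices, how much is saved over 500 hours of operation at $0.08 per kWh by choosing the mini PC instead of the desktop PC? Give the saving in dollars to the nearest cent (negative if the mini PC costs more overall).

desktop PC: $0.00 + (211/1000) kW × 500 h × $0.08 = $0.00 + $8.44 = $8.44
mini PC: $388.07 + (34/1000) kW × 500 h × $0.08 = $388.07 + $1.36 = $389.43
Saving = $8.44 − $389.43 = −$380.99

-$380.99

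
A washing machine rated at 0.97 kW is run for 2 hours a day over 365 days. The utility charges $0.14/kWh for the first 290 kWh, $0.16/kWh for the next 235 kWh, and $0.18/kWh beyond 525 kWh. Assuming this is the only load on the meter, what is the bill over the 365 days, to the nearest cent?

Runtime = 2 h/day × 365 days = 730 h
Energy = 0.97 kW × 730 h = 708.1 kWh
Tier 1 (0–290 kWh): 290 × $0.14 = $40.6
Tier 2 (290–525 kWh): 235 × $0.16 = $37.6
Above 525 kWh: 183.1 × $0.18 = $32.958
Bill = $111.16

$111.16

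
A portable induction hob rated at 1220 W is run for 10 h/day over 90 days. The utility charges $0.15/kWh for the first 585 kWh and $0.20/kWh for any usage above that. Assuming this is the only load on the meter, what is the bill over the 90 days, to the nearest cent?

$190.35

Runtime = 10 h/day × 90 days = 900 h
Energy = 1.22 kW × 900 h = 1098 kWh
Tier 1 (0–585 kWh): 585 × $0.15 = $87.75
Above 585 kWh: 513 × $0.20 = $102.6
Bill = $190.35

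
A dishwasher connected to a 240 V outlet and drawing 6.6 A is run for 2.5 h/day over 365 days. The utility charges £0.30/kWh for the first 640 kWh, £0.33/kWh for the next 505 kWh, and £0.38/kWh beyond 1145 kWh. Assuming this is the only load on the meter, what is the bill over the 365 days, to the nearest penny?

Power = 6.6 A × 240 V = 1584 W = 1.584 kW
Runtime = 2.5 h/day × 365 days = 912.5 h
Energy = 1.584 kW × 912.5 h = 1445.4 kWh
Tier 1 (0–640 kWh): 640 × £0.30 = £192
Tier 2 (640–1145 kWh): 505 × £0.33 = £166.65
Above 1145 kWh: 300.4 × £0.38 = £114.152
Bill = £472.80

£472.80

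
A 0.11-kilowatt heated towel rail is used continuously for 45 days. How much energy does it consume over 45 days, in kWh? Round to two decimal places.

118.80 kWh

Runtime = 24 h × 45 = 1080 h
Energy = 0.11 kW × 1080 h = 118.8 kWh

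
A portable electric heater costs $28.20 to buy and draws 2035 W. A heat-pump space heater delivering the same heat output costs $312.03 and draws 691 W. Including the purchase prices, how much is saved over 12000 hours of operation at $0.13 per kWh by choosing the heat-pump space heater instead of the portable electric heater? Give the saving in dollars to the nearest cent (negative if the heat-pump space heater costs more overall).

$1812.81

portable electric heater: $28.20 + (2035/1000) kW × 12000 h × $0.13 = $28.20 + $3174.6 = $3202.8
heat-pump space heater: $312.03 + (691/1000) kW × 12000 h × $0.13 = $312.03 + $1077.96 = $1389.99
Saving = $3202.8 − $1389.99 = $1812.81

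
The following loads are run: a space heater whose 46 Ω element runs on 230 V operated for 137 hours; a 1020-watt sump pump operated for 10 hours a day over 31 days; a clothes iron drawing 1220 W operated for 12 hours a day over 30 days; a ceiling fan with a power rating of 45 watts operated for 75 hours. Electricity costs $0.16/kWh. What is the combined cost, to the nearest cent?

$146.61

space heater: Power = V²/R = 230²/46 = 1150 W = 1.15 kW
space heater: 1.15 kW × 137 h = 157.55 kWh
sump pump: Runtime = 10 h/day × 31 days = 310 h
sump pump: 1.02 kW × 310 h = 316.2 kWh
clothes iron: Runtime = 12 h/day × 30 days = 360 h
clothes iron: 1.22 kW × 360 h = 439.2 kWh
ceiling fan: 0.045 kW × 75 h = 3.375 kWh
Total energy = 916.325 kWh
Cost = 916.325 × $0.16 = $146.61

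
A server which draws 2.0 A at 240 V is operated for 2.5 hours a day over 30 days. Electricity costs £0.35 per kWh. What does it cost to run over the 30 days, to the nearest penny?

£12.60

Power = 2.0 A × 240 V = 480 W = 0.48 kW
Runtime = 2.5 h/day × 30 days = 75 h
Energy = 0.48 kW × 75 h = 36 kWh
Cost = 36 kWh × £0.35/kWh = £12.60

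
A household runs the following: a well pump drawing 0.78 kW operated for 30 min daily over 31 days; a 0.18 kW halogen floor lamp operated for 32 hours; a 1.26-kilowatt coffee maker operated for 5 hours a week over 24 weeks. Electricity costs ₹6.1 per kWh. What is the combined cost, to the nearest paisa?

well pump: Runtime = 30 min × 31 = 930 min = 15.5 h
well pump: 0.78 kW × 15.5 h = 12.09 kWh
halogen floor lamp: 0.18 kW × 32 h = 5.76 kWh
coffee maker: Runtime = 5 h/week × 24 weeks = 120 h
coffee maker: 1.26 kW × 120 h = 151.2 kWh
Total energy = 169.05 kWh
Cost = 169.05 × ₹6.1 = ₹1031.21

₹1031.21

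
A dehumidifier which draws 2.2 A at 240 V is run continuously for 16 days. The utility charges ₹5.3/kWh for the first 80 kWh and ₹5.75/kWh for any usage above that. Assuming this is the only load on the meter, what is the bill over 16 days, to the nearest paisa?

Power = 2.2 A × 240 V = 528 W = 0.528 kW
Runtime = 24 h × 16 = 384 h
Energy = 0.528 kW × 384 h = 202.752 kWh
Tier 1 (0–80 kWh): 80 × ₹5.3 = ₹424
Above 80 kWh: 122.752 × ₹5.75 = ₹705.824
Bill = ₹1129.82

₹1129.82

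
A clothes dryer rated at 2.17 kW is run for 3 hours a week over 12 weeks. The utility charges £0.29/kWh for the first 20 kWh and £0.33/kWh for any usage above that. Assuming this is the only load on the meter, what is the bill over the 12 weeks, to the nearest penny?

£24.98

Runtime = 3 h/week × 12 weeks = 36 h
Energy = 2.17 kW × 36 h = 78.12 kWh
Tier 1 (0–20 kWh): 20 × £0.29 = £5.8
Above 20 kWh: 58.12 × £0.33 = £19.1796
Bill = £24.98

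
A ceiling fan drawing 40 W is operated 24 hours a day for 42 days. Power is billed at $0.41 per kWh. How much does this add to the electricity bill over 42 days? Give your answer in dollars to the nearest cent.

Runtime = 24 h × 42 = 1008 h
Energy = 0.04 kW × 1008 h = 40.32 kWh
Cost = 40.32 kWh × $0.41/kWh = $16.53

$16.53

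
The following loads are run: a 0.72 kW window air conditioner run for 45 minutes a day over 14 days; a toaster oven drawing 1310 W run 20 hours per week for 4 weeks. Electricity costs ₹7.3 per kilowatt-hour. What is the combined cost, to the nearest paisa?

₹820.23

window air conditioner: Runtime = 45 min × 14 = 630 min = 10.5 h
window air conditioner: 0.72 kW × 10.5 h = 7.56 kWh
toaster oven: Runtime = 20 h/week × 4 weeks = 80 h
toaster oven: 1.31 kW × 80 h = 104.8 kWh
Total energy = 112.36 kWh
Cost = 112.36 × ₹7.3 = ₹820.23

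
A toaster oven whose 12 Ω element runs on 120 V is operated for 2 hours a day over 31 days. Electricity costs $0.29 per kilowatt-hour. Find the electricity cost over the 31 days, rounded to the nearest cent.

$21.58

Power = V²/R = 120²/12 = 1200 W = 1.2 kW
Runtime = 2 h/day × 31 days = 62 h
Energy = 1.2 kW × 62 h = 74.4 kWh
Cost = 74.4 kWh × $0.29/kWh = $21.58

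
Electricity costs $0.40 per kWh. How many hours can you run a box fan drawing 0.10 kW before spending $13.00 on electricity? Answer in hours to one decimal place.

325.0 h

Energy available = $13.00 ÷ $0.40/kWh = 32.5 kWh
Hours = 32.5 kWh ÷ 0.1 kW = 325.0 h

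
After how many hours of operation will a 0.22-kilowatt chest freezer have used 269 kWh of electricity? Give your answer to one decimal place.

Hours = 269 kWh ÷ 0.22 kW = 1222.7 h

1222.7 h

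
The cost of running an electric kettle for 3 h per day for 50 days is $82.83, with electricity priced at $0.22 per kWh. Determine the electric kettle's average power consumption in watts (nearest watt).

Energy = $82.83 ÷ $0.22/kWh = 376.5 kWh
Runtime = 3 h/day × 50 days = 150 h
Power = 376.5 kWh ÷ 150 h = 2.51 kW = 2510 W

2510 W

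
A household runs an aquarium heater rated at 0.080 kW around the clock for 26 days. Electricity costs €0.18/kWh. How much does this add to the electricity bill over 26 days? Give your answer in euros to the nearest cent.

Runtime = 24 h × 26 = 624 h
Energy = 0.08 kW × 624 h = 49.92 kWh
Cost = 49.92 kWh × €0.18/kWh = €8.99

€8.99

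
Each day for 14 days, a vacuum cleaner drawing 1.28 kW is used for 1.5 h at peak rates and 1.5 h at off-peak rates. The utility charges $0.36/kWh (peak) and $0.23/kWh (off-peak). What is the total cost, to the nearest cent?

$15.86

Peak energy = 1.28 kW × 1.5 h × 14 = 26.88 kWh
Off-peak energy = 1.28 kW × 1.5 h × 14 = 26.88 kWh
Cost = 26.88 × $0.36 + 26.88 × $0.23 = $9.6768 + $6.1824 = $15.86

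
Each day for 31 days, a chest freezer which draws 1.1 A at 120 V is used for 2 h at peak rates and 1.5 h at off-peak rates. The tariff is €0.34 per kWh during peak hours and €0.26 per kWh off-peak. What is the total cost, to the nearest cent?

€4.38

Power = 1.1 A × 120 V = 132 W = 0.132 kW
Peak energy = 0.132 kW × 2 h × 31 = 8.184 kWh
Off-peak energy = 0.132 kW × 1.5 h × 31 = 6.138 kWh
Cost = 8.184 × €0.34 + 6.138 × €0.26 = €2.78256 + €1.59588 = €4.38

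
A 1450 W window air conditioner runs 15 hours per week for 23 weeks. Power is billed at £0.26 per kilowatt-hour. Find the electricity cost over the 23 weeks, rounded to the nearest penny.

£130.07

Runtime = 15 h/week × 23 weeks = 345 h
Energy = 1.45 kW × 345 h = 500.25 kWh
Cost = 500.25 kWh × £0.26/kWh = £130.07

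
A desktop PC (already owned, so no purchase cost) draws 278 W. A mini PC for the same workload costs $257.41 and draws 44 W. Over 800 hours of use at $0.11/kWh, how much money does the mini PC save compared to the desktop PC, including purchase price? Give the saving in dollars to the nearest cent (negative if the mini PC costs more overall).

-$236.82

desktop PC: $0.00 + (278/1000) kW × 800 h × $0.11 = $0.00 + $24.464 = $24.464
mini PC: $257.41 + (44/1000) kW × 800 h × $0.11 = $257.41 + $3.872 = $261.282
Saving = $24.464 − $261.282 = −$236.818 → -$236.82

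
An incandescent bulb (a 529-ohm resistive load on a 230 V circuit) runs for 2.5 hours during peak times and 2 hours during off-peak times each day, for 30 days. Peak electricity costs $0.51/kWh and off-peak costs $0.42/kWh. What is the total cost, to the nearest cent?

$6.35

Power = V²/R = 230²/529 = 100 W = 0.1 kW
Peak energy = 0.1 kW × 2.5 h × 30 = 7.5 kWh
Off-peak energy = 0.1 kW × 2 h × 30 = 6 kWh
Cost = 7.5 × $0.51 + 6 × $0.42 = $3.825 + $2.52 = $6.35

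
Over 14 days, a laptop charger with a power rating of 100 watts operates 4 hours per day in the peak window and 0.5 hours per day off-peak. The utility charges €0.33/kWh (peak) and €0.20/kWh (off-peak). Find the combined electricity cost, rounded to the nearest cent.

€1.99

Peak energy = 0.1 kW × 4 h × 14 = 5.6 kWh
Off-peak energy = 0.1 kW × 0.5 h × 14 = 0.7 kWh
Cost = 5.6 × €0.33 + 0.7 × €0.20 = €1.848 + €0.14 = €1.99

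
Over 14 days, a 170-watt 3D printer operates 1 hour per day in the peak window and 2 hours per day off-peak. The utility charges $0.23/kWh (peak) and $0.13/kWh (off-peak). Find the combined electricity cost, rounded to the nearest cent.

Peak energy = 0.17 kW × 1 h × 14 = 2.38 kWh
Off-peak energy = 0.17 kW × 2 h × 14 = 4.76 kWh
Cost = 2.38 × $0.23 + 4.76 × $0.13 = $0.5474 + $0.6188 = $1.17

$1.17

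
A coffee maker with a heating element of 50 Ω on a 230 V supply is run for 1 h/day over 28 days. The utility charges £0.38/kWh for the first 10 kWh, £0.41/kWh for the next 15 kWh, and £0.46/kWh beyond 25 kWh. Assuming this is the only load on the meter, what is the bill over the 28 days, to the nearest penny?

£12.08

Power = V²/R = 230²/50 = 1058 W = 1.058 kW
Runtime = 1 h/day × 28 days = 28 h
Energy = 1.058 kW × 28 h = 29.624 kWh
Tier 1 (0–10 kWh): 10 × £0.38 = £3.8
Tier 2 (10–25 kWh): 15 × £0.41 = £6.15
Above 25 kWh: 4.624 × £0.46 = £2.12704
Bill = £12.08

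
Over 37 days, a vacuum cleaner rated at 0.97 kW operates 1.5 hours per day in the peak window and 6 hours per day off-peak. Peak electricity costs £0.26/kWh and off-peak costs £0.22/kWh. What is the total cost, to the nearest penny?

£61.37

Peak energy = 0.97 kW × 1.5 h × 37 = 53.835 kWh
Off-peak energy = 0.97 kW × 6 h × 37 = 215.34 kWh
Cost = 53.835 × £0.26 + 215.34 × £0.22 = £13.9971 + £47.3748 = £61.37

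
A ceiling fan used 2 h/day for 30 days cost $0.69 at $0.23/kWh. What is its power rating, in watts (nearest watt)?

Energy = $0.69 ÷ $0.23/kWh = 3 kWh
Runtime = 2 h/day × 30 days = 60 h
Power = 3 kWh ÷ 60 h = 0.05 kW = 50 W

50 W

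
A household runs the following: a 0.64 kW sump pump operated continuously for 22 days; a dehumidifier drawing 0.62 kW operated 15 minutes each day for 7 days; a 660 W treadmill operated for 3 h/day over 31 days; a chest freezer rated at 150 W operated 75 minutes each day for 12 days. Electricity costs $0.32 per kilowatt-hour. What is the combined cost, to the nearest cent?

sump pump: Runtime = 24 h × 22 = 528 h
sump pump: 0.64 kW × 528 h = 337.92 kWh
dehumidifier: Runtime = 15 min × 7 = 105 min = 1.75 h
dehumidifier: 0.62 kW × 1.75 h = 1.085 kWh
treadmill: Runtime = 3 h/day × 31 days = 93 h
treadmill: 0.66 kW × 93 h = 61.38 kWh
chest freezer: Runtime = 75 min × 12 = 900 min = 15 h
chest freezer: 0.15 kW × 15 h = 2.25 kWh
Total energy = 402.635 kWh
Cost = 402.635 × $0.32 = $128.84

$128.84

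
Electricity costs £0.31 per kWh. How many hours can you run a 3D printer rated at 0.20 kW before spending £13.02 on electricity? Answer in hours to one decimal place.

Energy available = £13.02 ÷ £0.31/kWh = 42 kWh
Hours = 42 kWh ÷ 0.2 kW = 210.0 h

210.0 h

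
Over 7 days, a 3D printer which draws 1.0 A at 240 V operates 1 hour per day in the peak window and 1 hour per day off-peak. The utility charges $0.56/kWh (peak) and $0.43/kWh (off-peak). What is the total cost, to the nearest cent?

$1.66

Power = 1.0 A × 240 V = 240 W = 0.24 kW
Peak energy = 0.24 kW × 1 h × 7 = 1.68 kWh
Off-peak energy = 0.24 kW × 1 h × 7 = 1.68 kWh
Cost = 1.68 × $0.56 + 1.68 × $0.43 = $0.9408 + $0.7224 = $1.66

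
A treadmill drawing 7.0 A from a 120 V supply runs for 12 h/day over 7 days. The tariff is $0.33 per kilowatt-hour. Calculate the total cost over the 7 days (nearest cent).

$23.28

Power = 7.0 A × 120 V = 840 W = 0.84 kW
Runtime = 12 h/day × 7 days = 84 h
Energy = 0.84 kW × 84 h = 70.56 kWh
Cost = 70.56 kWh × $0.33/kWh = $23.28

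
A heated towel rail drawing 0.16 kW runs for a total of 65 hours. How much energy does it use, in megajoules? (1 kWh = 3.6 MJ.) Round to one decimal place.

37.4 MJ

Energy = 0.16 kW × 65 h = 10.4 kWh
= 10.4 × 3.6 MJ = 37.4 MJ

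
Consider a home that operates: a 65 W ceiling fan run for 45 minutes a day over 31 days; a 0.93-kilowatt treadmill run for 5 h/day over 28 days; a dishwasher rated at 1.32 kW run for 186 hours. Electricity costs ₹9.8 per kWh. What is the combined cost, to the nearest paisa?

₹3696.87

ceiling fan: Runtime = 45 min × 31 = 1395 min = 23.25 h
ceiling fan: 0.065 kW × 23.25 h = 1.51125 kWh
treadmill: Runtime = 5 h/day × 28 days = 140 h
treadmill: 0.93 kW × 140 h = 130.2 kWh
dishwasher: 1.32 kW × 186 h = 245.52 kWh
Total energy = 377.23125 kWh
Cost = 377.23125 × ₹9.8 = ₹3696.87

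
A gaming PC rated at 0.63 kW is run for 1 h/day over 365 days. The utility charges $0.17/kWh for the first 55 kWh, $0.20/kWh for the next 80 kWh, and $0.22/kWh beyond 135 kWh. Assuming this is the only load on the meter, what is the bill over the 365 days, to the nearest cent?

$46.24

Runtime = 1 h/day × 365 days = 365 h
Energy = 0.63 kW × 365 h = 229.95 kWh
Tier 1 (0–55 kWh): 55 × $0.17 = $9.35
Tier 2 (55–135 kWh): 80 × $0.20 = $16
Above 135 kWh: 94.95 × $0.22 = $20.889
Bill = $46.24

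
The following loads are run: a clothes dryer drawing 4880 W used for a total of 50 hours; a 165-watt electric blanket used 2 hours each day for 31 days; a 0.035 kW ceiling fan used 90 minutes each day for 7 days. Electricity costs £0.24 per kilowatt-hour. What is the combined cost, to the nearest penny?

clothes dryer: 4.88 kW × 50 h = 244 kWh
electric blanket: Runtime = 2 h/day × 31 days = 62 h
electric blanket: 0.165 kW × 62 h = 10.23 kWh
ceiling fan: Runtime = 90 min × 7 = 630 min = 10.5 h
ceiling fan: 0.035 kW × 10.5 h = 0.3675 kWh
Total energy = 254.5975 kWh
Cost = 254.5975 × £0.24 = £61.10

£61.10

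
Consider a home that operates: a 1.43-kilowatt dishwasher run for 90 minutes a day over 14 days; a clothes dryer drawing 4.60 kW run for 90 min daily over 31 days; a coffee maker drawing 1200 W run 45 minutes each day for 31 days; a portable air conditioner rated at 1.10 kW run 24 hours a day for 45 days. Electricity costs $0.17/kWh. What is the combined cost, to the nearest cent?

dishwasher: Runtime = 90 min × 14 = 1260 min = 21 h
dishwasher: 1.43 kW × 21 h = 30.03 kWh
clothes dryer: Runtime = 90 min × 31 = 2790 min = 46.5 h
clothes dryer: 4.6 kW × 46.5 h = 213.9 kWh
coffee maker: Runtime = 45 min × 31 = 1395 min = 23.25 h
coffee maker: 1.2 kW × 23.25 h = 27.9 kWh
portable air conditioner: Runtime = 24 h × 45 = 1080 h
portable air conditioner: 1.1 kW × 1080 h = 1188 kWh
Total energy = 1459.83 kWh
Cost = 1459.83 × $0.17 = $248.17

$248.17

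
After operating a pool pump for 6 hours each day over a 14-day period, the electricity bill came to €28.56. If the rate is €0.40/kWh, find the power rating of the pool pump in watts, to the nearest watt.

850 W

Energy = €28.56 ÷ €0.40/kWh = 71.4 kWh
Runtime = 6 h/day × 14 days = 84 h
Power = 71.4 kWh ÷ 84 h = 0.85 kW = 850 W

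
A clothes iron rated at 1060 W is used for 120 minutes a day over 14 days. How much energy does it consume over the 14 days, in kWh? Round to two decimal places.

Runtime = 120 min × 14 = 1680 min = 28 h
Energy = 1.06 kW × 28 h = 29.68 kWh

29.68 kWh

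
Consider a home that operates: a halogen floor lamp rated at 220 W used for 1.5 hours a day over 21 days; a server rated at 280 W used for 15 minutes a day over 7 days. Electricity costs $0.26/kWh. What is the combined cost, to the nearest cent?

halogen floor lamp: Runtime = 1.5 h/day × 21 days = 31.5 h
halogen floor lamp: 0.22 kW × 31.5 h = 6.93 kWh
server: Runtime = 15 min × 7 = 105 min = 1.75 h
server: 0.28 kW × 1.75 h = 0.49 kWh
Total energy = 7.42 kWh
Cost = 7.42 × $0.26 = $1.93

$1.93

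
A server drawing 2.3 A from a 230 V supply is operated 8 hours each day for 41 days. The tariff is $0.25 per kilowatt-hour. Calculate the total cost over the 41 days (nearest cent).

Power = 2.3 A × 230 V = 529 W = 0.529 kW
Runtime = 8 h/day × 41 days = 328 h
Energy = 0.529 kW × 328 h = 173.512 kWh
Cost = 173.512 kWh × $0.25/kWh = $43.38

$43.38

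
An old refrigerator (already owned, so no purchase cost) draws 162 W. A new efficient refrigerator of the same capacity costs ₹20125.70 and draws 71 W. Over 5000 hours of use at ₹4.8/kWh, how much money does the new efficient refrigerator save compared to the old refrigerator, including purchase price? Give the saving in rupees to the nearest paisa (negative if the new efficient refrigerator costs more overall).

old refrigerator: ₹0.00 + (162/1000) kW × 5000 h × ₹4.8 = ₹0.00 + ₹3888 = ₹3888
new efficient refrigerator: ₹20125.70 + (71/1000) kW × 5000 h × ₹4.8 = ₹20125.70 + ₹1704 = ₹21829.7
Saving = ₹3888 − ₹21829.7 = −₹17941.7

-₹17941.70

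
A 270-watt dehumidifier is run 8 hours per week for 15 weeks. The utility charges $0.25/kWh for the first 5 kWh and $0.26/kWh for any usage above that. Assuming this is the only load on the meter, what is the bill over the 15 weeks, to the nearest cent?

Runtime = 8 h/week × 15 weeks = 120 h
Energy = 0.27 kW × 120 h = 32.4 kWh
Tier 1 (0–5 kWh): 5 × $0.25 = $1.25
Above 5 kWh: 27.4 × $0.26 = $7.124
Bill = $8.37

$8.37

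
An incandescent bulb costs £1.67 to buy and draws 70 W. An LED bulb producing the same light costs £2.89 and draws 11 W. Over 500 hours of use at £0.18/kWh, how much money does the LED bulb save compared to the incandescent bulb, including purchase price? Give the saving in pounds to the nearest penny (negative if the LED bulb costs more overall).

£4.09

incandescent bulb: £1.67 + (70/1000) kW × 500 h × £0.18 = £1.67 + £6.3 = £7.97
LED bulb: £2.89 + (11/1000) kW × 500 h × £0.18 = £2.89 + £0.99 = £3.88
Saving = £7.97 − £3.88 = £4.09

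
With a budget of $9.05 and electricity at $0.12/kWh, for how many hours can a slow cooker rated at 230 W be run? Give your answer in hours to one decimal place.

327.9 h

Energy available = $9.05 ÷ $0.12/kWh = 75.4167 kWh
Hours = 75.4167 kWh ÷ 0.23 kW = 327.9 h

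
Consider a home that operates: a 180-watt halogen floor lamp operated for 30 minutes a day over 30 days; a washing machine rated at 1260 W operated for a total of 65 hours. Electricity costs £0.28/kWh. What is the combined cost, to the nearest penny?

£23.69

halogen floor lamp: Runtime = 30 min × 30 = 900 min = 15 h
halogen floor lamp: 0.18 kW × 15 h = 2.7 kWh
washing machine: 1.26 kW × 65 h = 81.9 kWh
Total energy = 84.6 kWh
Cost = 84.6 × £0.28 = £23.69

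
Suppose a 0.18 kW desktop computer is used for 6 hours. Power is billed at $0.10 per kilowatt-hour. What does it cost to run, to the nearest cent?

Energy = 0.18 kW × 6 h = 1.08 kWh
Cost = 1.08 kWh × $0.10/kWh = $0.11

$0.11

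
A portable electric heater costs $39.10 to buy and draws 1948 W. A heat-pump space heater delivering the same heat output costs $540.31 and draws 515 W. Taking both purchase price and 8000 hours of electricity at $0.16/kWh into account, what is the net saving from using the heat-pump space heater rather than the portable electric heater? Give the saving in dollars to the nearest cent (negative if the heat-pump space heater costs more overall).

portable electric heater: $39.10 + (1948/1000) kW × 8000 h × $0.16 = $39.10 + $2493.44 = $2532.54
heat-pump space heater: $540.31 + (515/1000) kW × 8000 h × $0.16 = $540.31 + $659.2 = $1199.51
Saving = $2532.54 − $1199.51 = $1333.03

$1333.03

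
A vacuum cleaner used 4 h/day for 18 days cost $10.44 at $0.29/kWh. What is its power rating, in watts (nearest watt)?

Energy = $10.44 ÷ $0.29/kWh = 36 kWh
Runtime = 4 h/day × 18 days = 72 h
Power = 36 kWh ÷ 72 h = 0.5 kW = 500 W

500 W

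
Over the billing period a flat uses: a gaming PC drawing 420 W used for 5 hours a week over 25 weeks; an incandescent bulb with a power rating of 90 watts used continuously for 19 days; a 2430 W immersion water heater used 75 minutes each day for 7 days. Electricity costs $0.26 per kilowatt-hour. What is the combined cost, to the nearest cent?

$29.85

gaming PC: Runtime = 5 h/week × 25 weeks = 125 h
gaming PC: 0.42 kW × 125 h = 52.5 kWh
incandescent bulb: Runtime = 24 h × 19 = 456 h
incandescent bulb: 0.09 kW × 456 h = 41.04 kWh
immersion water heater: Runtime = 75 min × 7 = 525 min = 8.75 h
immersion water heater: 2.43 kW × 8.75 h = 21.2625 kWh
Total energy = 114.8025 kWh
Cost = 114.8025 × $0.26 = $29.85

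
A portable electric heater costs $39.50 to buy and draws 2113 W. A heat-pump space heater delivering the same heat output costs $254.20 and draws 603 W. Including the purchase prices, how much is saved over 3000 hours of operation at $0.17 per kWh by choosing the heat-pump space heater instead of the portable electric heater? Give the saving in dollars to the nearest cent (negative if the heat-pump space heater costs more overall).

$555.40

portable electric heater: $39.50 + (2113/1000) kW × 3000 h × $0.17 = $39.50 + $1077.63 = $1117.13
heat-pump space heater: $254.20 + (603/1000) kW × 3000 h × $0.17 = $254.20 + $307.53 = $561.73
Saving = $1117.13 − $561.73 = $555.4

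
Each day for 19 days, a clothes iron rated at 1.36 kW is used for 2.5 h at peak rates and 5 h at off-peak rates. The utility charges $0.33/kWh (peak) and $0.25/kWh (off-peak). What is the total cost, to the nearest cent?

Peak energy = 1.36 kW × 2.5 h × 19 = 64.6 kWh
Off-peak energy = 1.36 kW × 5 h × 19 = 129.2 kWh
Cost = 64.6 × $0.33 + 129.2 × $0.25 = $21.318 + $32.3 = $53.62

$53.62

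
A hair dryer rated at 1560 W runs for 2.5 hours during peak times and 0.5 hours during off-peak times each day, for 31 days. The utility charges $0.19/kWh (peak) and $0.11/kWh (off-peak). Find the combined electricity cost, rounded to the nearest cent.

$25.63

Peak energy = 1.56 kW × 2.5 h × 31 = 120.9 kWh
Off-peak energy = 1.56 kW × 0.5 h × 31 = 24.18 kWh
Cost = 120.9 × $0.19 + 24.18 × $0.11 = $22.971 + $2.6598 = $25.63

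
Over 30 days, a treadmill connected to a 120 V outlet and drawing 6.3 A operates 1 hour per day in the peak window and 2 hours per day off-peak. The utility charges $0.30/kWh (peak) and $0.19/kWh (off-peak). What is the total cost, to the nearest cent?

Power = 6.3 A × 120 V = 756 W = 0.756 kW
Peak energy = 0.756 kW × 1 h × 30 = 22.68 kWh
Off-peak energy = 0.756 kW × 2 h × 30 = 45.36 kWh
Cost = 22.68 × $0.30 + 45.36 × $0.19 = $6.804 + $8.6184 = $15.42

$15.42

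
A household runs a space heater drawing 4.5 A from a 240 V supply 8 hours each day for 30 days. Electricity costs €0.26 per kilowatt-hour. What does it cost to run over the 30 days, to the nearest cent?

€67.39

Power = 4.5 A × 240 V = 1080 W = 1.08 kW
Runtime = 8 h/day × 30 days = 240 h
Energy = 1.08 kW × 240 h = 259.2 kWh
Cost = 259.2 kWh × €0.26/kWh = €67.39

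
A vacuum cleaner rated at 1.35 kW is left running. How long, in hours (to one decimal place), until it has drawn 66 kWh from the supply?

48.9 h

Hours = 66 kWh ÷ 1.35 kW = 48.9 h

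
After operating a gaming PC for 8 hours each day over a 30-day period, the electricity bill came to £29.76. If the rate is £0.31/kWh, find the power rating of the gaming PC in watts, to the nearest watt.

400 W

Energy = £29.76 ÷ £0.31/kWh = 96 kWh
Runtime = 8 h/day × 30 days = 240 h
Power = 96 kWh ÷ 240 h = 0.4 kW = 400 W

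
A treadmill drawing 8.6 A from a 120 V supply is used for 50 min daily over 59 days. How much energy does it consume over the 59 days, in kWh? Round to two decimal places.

50.74 kWh

Power = 8.6 A × 120 V = 1032 W = 1.032 kW
Runtime = 50 min × 59 = 2950 min = 49.166666… h
Energy = 1.032 kW × 49.166666… h = 50.74 kWh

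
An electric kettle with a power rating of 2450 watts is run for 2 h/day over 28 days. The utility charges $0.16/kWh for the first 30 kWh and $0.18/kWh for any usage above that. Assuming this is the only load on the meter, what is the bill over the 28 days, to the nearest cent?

Runtime = 2 h/day × 28 days = 56 h
Energy = 2.45 kW × 56 h = 137.2 kWh
Tier 1 (0–30 kWh): 30 × $0.16 = $4.8
Above 30 kWh: 107.2 × $0.18 = $19.296
Bill = $24.10

$24.10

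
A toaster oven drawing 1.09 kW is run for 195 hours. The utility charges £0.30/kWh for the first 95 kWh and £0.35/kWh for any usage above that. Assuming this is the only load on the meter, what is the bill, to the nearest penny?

£69.64

Energy = 1.09 kW × 195 h = 212.55 kWh
Tier 1 (0–95 kWh): 95 × £0.30 = £28.5
Above 95 kWh: 117.55 × £0.35 = £41.1425
Bill = £69.64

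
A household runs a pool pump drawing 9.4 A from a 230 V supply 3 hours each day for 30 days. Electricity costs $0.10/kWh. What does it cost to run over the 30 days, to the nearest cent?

$19.46

Power = 9.4 A × 230 V = 2162 W = 2.162 kW
Runtime = 3 h/day × 30 days = 90 h
Energy = 2.162 kW × 90 h = 194.58 kWh
Cost = 194.58 kWh × $0.10/kWh = $19.46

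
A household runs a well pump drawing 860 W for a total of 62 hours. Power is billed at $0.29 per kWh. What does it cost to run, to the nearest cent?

$15.46

Energy = 0.86 kW × 62 h = 53.32 kWh
Cost = 53.32 kWh × $0.29/kWh = $15.46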